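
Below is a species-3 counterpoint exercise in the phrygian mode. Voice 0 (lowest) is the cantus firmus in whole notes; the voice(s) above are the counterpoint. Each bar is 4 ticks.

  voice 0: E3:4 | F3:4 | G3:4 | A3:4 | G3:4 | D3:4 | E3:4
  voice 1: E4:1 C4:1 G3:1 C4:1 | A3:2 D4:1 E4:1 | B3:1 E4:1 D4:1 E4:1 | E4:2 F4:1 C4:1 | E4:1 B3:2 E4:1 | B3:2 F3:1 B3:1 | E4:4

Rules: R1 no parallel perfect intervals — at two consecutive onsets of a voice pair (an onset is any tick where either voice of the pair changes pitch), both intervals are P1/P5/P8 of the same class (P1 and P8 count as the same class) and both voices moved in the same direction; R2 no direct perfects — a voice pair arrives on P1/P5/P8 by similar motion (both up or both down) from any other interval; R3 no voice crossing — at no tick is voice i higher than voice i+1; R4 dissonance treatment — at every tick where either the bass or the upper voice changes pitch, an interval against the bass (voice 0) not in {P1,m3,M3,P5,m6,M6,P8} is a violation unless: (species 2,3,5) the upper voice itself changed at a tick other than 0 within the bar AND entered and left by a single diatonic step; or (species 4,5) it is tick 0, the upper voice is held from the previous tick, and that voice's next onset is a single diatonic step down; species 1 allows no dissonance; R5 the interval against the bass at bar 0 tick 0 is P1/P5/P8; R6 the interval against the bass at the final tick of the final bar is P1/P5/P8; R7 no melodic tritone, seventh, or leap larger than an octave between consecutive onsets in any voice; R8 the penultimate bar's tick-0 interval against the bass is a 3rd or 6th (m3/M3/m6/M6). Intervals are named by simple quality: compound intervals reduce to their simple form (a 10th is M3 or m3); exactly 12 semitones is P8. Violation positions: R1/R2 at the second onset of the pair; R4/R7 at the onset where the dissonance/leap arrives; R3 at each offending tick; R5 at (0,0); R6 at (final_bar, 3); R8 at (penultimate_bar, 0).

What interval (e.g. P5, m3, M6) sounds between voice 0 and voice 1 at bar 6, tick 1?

P8

voice 0=E3 voice 1=E4 -> P8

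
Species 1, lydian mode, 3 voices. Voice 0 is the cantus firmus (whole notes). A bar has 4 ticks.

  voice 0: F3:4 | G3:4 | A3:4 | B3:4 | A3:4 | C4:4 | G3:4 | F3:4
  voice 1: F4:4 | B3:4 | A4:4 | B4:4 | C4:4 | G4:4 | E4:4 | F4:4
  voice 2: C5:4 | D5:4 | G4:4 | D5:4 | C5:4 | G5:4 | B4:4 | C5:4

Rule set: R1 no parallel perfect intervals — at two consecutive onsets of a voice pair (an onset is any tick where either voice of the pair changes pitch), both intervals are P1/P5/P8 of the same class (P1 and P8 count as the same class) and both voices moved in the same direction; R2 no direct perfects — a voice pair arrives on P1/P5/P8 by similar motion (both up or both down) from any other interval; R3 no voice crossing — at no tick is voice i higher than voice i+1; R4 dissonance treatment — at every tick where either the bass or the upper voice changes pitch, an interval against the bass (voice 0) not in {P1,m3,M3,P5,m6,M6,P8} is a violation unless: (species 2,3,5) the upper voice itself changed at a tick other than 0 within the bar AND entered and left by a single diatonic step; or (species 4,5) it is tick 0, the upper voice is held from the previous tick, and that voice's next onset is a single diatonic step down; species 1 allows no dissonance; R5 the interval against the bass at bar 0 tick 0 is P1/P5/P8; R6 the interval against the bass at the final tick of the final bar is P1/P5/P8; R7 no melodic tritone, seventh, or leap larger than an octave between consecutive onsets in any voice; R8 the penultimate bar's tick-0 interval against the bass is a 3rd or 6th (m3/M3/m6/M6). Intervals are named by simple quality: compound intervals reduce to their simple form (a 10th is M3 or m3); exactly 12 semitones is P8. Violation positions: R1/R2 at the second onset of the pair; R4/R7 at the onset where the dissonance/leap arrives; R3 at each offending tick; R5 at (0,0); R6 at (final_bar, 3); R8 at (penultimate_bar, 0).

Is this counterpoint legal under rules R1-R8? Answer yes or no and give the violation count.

bar 0: v0=F3 v1=F4 v2=C5 (P5)
bar 1: v0=G3 v1=B3 v2=D5 (P5)
bar 2: v0=A3 v1=A4 v2=G4 (m7)
bar 3: v0=B3 v1=B4 v2=D5 (m3)
bar 4: v0=A3 v1=C4 v2=C5 (m3)
bar 5: v0=C4 v1=G4 v2=G5 (P5)
bar 6: v0=G3 v1=E4 v2=B4 (M3)
bar 7: v0=F3 v1=F4 v2=C5 (P5)
  R1 @ bar1.0: F3/C5 P5 -> G3/D5 P5 similar
  R7 @ bar1.0: F4->B3 leap 6st
  R2 @ bar2.0: G3/B3 M3 -> A3/A4 P8 similar
  R3 @ bar2.0: A4 above G4
  R4 @ bar2.0: A3/G4 m7 untreated
  R7 @ bar2.0: B3->A4 leap 10st
  R3 @ bar2.1: A4 above G4
  R3 @ bar2.2: A4 above G4
  R3 @ bar2.3: A4 above G4
  R1 @ bar3.0: A3/A4 P8 -> B3/B4 P8 similar
  R2 @ bar4.0: B4/D5 m3 -> C4/C5 P8 similar
  R7 @ bar4.0: B4->C4 leap 11st
  R1 @ bar5.0: C4/C5 P8 -> G4/G5 P8 similar
  R2 @ bar5.0: A3/C4 m3 -> C4/G4 P5 similar
  R2 @ bar5.0: A3/C5 m3 -> C4/G5 P5 similar
  R2 @ bar6.0: G4/G5 P8 -> E4/B4 P5 similar
  R1 @ bar7.0: E4/B4 P5 -> F4/C5 P5 similar

No (17 violations)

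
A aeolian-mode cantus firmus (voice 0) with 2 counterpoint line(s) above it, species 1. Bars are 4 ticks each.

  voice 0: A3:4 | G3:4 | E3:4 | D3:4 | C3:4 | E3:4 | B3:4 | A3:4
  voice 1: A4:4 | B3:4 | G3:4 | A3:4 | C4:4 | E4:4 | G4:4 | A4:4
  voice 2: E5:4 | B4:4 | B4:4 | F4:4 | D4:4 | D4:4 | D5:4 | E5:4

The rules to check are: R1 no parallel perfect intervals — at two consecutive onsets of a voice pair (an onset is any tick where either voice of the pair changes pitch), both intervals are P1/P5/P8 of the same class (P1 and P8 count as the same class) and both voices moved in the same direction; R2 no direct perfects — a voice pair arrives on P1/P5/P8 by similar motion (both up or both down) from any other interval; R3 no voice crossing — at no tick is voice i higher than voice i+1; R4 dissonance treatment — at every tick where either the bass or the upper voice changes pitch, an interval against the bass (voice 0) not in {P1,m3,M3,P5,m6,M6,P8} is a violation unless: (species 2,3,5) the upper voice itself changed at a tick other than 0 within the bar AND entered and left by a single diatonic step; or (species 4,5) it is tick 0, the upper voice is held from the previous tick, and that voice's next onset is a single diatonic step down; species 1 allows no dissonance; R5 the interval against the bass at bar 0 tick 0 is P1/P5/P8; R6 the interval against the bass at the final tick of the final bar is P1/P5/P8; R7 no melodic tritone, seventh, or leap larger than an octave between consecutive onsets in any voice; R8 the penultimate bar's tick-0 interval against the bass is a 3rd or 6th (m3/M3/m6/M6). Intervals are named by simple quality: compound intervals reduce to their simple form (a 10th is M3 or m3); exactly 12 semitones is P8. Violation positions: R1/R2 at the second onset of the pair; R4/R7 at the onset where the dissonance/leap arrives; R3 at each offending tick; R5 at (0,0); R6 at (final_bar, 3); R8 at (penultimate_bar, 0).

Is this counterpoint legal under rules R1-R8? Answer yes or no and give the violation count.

No (12 violations)

bar 0: v0=A3 v1=A4 v2=E5 (P5)
bar 1: v0=G3 v1=B3 v2=B4 (M3)
bar 2: v0=E3 v1=G3 v2=B4 (P5)
bar 3: v0=D3 v1=A3 v2=F4 (m3)
bar 4: v0=C3 v1=C4 v2=D4 (M2)
bar 5: v0=E3 v1=E4 v2=D4 (m7)
bar 6: v0=B3 v1=G4 v2=D5 (m3)
bar 7: v0=A3 v1=A4 v2=E5 (P5)
  R2 @ bar1.0: A4/E5 P5 -> B3/B4 P8 similar
  R7 @ bar1.0: A4->B3 leap 10st
  R7 @ bar3.0: B4->F4 leap 6st
  R4 @ bar4.0: C3/D4 M2 untreated
  R1 @ bar5.0: C3/C4 P8 -> E3/E4 P8 similar
  R3 @ bar5.0: E4 above D4
  R4 @ bar5.0: E3/D4 m7 untreated
  R3 @ bar5.1: E4 above D4
  R3 @ bar5.2: E4 above D4
  R3 @ bar5.3: E4 above D4
  R2 @ bar6.0: E4/D4 M2 -> G4/D5 P5 similar
  R1 @ bar7.0: G4/D5 P5 -> A4/E5 P5 similar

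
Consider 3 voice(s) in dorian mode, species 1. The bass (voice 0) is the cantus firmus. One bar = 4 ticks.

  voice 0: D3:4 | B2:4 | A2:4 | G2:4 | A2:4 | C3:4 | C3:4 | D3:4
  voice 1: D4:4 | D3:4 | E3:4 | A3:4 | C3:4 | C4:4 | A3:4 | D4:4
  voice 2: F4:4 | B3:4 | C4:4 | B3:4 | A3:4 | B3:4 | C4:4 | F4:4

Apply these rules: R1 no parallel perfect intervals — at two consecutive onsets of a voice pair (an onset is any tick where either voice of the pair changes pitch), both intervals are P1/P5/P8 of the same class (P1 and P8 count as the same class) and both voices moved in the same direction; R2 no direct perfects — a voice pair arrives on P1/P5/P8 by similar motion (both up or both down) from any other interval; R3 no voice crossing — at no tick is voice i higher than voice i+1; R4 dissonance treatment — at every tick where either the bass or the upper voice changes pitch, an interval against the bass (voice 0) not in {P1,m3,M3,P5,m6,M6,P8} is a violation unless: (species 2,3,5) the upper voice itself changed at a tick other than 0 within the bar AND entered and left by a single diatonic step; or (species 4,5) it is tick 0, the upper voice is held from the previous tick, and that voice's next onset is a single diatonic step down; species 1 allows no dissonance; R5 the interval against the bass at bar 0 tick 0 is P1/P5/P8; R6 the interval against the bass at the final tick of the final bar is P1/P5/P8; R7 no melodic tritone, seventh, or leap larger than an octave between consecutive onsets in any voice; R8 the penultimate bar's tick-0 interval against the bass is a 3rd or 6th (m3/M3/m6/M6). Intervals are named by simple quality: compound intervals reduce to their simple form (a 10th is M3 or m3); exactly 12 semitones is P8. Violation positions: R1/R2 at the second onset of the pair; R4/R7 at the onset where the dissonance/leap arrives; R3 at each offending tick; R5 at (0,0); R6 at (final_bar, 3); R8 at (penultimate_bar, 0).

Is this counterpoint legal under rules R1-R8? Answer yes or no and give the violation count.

bar 0: v0=D3 v1=D4 v2=F4 (m3)
bar 1: v0=B2 v1=D3 v2=B3 (P8)
bar 2: v0=A2 v1=E3 v2=C4 (m3)
bar 3: v0=G2 v1=A3 v2=B3 (M3)
bar 4: v0=A2 v1=C3 v2=A3 (P8)
bar 5: v0=C3 v1=C4 v2=B3 (M7)
bar 6: v0=C3 v1=A3 v2=C4 (P8)
bar 7: v0=D3 v1=D4 v2=F4 (m3)
  R5 @ bar0.0: opens on m3
  R2 @ bar1.0: D3/F4 m3 -> B2/B3 P8 similar
  R7 @ bar1.0: F4->B3 leap 6st
  R4 @ bar3.0: G2/A3 M2 untreated
  R2 @ bar5.0: A2/C3 m3 -> C3/C4 P8 similar
  R3 @ bar5.0: C4 above B3
  R4 @ bar5.0: C3/B3 M7 untreated
  R3 @ bar5.1: C4 above B3
  R3 @ bar5.2: C4 above B3
  R3 @ bar5.3: C4 above B3
  R8 @ bar6.0: penult P8 not 3rd/6th
  R2 @ bar7.0: C3/A3 M6 -> D3/D4 P8 similar
  R6 @ bar7.3: closes on m3

No (13 violations)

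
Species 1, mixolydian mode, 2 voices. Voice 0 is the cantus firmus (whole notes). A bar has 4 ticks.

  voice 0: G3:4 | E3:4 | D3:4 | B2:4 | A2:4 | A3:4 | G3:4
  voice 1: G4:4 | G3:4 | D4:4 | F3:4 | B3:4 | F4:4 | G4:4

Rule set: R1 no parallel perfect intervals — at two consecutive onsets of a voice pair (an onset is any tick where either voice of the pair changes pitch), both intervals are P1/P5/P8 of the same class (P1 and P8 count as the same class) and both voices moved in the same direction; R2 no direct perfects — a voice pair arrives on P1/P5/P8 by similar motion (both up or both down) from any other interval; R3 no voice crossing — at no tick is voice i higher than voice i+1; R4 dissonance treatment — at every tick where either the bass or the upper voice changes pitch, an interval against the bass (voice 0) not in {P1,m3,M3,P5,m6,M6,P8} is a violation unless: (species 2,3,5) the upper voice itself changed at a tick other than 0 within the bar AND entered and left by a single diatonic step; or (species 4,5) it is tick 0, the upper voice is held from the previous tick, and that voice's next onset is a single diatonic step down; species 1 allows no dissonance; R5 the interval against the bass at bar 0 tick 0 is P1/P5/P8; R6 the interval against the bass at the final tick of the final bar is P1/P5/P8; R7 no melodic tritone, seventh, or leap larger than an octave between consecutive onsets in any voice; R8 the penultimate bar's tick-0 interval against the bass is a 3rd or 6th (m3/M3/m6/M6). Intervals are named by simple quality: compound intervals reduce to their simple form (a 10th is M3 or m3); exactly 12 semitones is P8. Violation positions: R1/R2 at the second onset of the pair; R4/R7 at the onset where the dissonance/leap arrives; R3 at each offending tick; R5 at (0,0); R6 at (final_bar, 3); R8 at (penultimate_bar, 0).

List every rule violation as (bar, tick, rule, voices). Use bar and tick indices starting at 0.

bar 0: v0=G3 v1=G4 downbeat P8
bar 1: v0=E3 v1=G3 downbeat m3
bar 2: v0=D3 v1=D4 downbeat P8
bar 3: v0=B2 v1=F3 downbeat TT
bar 4: v0=A2 v1=B3 downbeat M2
bar 5: v0=A3 v1=F4 downbeat m6
bar 6: v0=G3 v1=G4 downbeat P8
  -> R4 @ bar 3 tick 0 v(0, 1): B2/F3 TT untreated
  -> R4 @ bar 4 tick 0 v(0, 1): A2/B3 M2 untreated
  -> R7 @ bar 4 tick 0 v(1,): F3->B3 leap 6st
  -> R7 @ bar 5 tick 0 v(1,): B3->F4 leap 6st

(3, 0, R4, (0, 1))
(4, 0, R4, (0, 1))
(4, 0, R7, (1,))
(5, 0, R7, (1,))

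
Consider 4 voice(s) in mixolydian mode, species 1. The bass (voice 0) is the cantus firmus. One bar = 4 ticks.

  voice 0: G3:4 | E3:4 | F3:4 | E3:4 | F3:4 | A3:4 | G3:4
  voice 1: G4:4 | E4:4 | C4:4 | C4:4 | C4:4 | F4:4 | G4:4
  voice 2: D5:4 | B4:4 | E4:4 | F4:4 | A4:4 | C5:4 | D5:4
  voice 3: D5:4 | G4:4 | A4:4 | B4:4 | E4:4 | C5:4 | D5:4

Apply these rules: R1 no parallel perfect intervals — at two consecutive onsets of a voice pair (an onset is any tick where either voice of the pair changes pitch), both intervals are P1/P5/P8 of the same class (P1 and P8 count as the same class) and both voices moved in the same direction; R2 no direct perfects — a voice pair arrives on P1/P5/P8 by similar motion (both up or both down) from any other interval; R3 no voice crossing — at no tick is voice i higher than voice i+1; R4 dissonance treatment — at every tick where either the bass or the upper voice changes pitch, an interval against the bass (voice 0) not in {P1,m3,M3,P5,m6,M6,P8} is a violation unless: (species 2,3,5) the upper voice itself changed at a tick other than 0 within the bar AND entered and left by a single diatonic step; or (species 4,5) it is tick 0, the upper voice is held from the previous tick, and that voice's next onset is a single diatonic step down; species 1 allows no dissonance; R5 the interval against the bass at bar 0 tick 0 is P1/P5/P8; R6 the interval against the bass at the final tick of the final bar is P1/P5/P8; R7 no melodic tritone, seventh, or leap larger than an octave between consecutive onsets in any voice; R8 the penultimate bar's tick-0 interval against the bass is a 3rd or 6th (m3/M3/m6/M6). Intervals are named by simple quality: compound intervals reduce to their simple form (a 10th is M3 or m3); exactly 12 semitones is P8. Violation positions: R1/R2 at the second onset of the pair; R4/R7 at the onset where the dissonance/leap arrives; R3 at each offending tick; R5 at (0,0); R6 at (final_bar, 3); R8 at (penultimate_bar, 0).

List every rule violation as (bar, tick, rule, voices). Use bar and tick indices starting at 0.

(1, 0, R1, (0, 1))
(1, 0, R1, (0, 2))
(1, 0, R1, (1, 2))
(1, 0, R3, (2, 3))
(1, 1, R3, (2, 3))
(1, 2, R3, (2, 3))
(1, 3, R3, (2, 3))
(2, 0, R4, (0, 2))
(3, 0, R4, (0, 2))
(4, 0, R3, (2, 3))
(4, 0, R4, (0, 3))
(4, 1, R3, (2, 3))
(4, 2, R3, (2, 3))
(4, 3, R3, (2, 3))
(5, 0, R2, (1, 2))
(5, 0, R2, (1, 3))
(5, 0, R2, (2, 3))
(6, 0, R1, (1, 2))
(6, 0, R1, (1, 3))
(6, 0, R1, (2, 3))

bar 0: v0=G3 v1=G4 v2=D5 v3=D5 downbeat P5
bar 1: v0=E3 v1=E4 v2=B4 v3=G4 downbeat m3
bar 2: v0=F3 v1=C4 v2=E4 v3=A4 downbeat M3
bar 3: v0=E3 v1=C4 v2=F4 v3=B4 downbeat P5
bar 4: v0=F3 v1=C4 v2=A4 v3=E4 downbeat M7
bar 5: v0=A3 v1=F4 v2=C5 v3=C5 downbeat m3
bar 6: v0=G3 v1=G4 v2=D5 v3=D5 downbeat P5
  -> R1 @ bar 1 tick 0 v(0, 1): G3/G4 P8 -> E3/E4 P8 similar
  -> R1 @ bar 1 tick 0 v(0, 2): G3/D5 P5 -> E3/B4 P5 similar
  -> R1 @ bar 1 tick 0 v(1, 2): G4/D5 P5 -> E4/B4 P5 similar
  -> R3 @ bar 1 tick 0 v(2, 3): B4 above G4
  -> R3 @ bar 1 tick 1 v(2, 3): B4 above G4
  -> R3 @ bar 1 tick 2 v(2, 3): B4 above G4
  -> R3 @ bar 1 tick 3 v(2, 3): B4 above G4
  -> R4 @ bar 2 tick 0 v(0, 2): F3/E4 M7 untreated
  -> R4 @ bar 3 tick 0 v(0, 2): E3/F4 m2 untreated
  -> R3 @ bar 4 tick 0 v(2, 3): A4 above E4
  -> R4 @ bar 4 tick 0 v(0, 3): F3/E4 M7 untreated
  -> R3 @ bar 4 tick 1 v(2, 3): A4 above E4
  -> R3 @ bar 4 tick 2 v(2, 3): A4 above E4
  -> R3 @ bar 4 tick 3 v(2, 3): A4 above E4
  -> R2 @ bar 5 tick 0 v(1, 2): C4/A4 M6 -> F4/C5 P5 similar
  -> R2 @ bar 5 tick 0 v(1, 3): C4/E4 M3 -> F4/C5 P5 similar
  -> R2 @ bar 5 tick 0 v(2, 3): A4/E4 P4 -> C5/C5 P1 similar
  -> R1 @ bar 6 tick 0 v(1, 2): F4/C5 P5 -> G4/D5 P5 similar
  -> R1 @ bar 6 tick 0 v(1, 3): F4/C5 P5 -> G4/D5 P5 similar
  -> R1 @ bar 6 tick 0 v(2, 3): C5/C5 P1 -> D5/D5 P1 similar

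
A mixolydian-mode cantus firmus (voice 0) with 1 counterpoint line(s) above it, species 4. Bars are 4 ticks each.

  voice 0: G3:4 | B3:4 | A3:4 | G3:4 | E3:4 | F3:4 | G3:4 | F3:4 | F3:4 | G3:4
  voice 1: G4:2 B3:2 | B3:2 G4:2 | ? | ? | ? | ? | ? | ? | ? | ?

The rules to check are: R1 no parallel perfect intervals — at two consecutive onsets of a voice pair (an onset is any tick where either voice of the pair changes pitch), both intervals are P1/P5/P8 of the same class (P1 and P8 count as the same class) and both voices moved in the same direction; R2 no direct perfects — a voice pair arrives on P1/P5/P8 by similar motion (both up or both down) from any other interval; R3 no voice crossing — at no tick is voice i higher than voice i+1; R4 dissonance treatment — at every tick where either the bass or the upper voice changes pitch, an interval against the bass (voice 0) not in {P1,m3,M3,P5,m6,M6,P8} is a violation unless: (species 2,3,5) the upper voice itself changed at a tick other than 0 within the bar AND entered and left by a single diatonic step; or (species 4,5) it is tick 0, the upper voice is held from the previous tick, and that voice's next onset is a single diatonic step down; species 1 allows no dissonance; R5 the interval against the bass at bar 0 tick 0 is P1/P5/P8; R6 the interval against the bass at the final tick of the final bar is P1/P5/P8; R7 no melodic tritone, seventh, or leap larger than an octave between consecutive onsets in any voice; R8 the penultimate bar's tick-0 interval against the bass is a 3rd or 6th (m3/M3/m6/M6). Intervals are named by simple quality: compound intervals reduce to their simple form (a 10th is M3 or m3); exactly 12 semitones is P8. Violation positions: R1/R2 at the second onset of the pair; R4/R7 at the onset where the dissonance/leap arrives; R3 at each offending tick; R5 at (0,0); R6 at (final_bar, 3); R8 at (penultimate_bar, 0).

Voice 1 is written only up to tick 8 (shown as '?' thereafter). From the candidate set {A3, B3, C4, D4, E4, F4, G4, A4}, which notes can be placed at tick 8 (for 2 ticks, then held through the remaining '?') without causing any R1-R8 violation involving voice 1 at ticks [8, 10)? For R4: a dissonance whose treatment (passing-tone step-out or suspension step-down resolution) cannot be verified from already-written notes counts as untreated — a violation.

{A4, C4, F4}

A3: violates R2,R7
B3: violates R4
C4: legal
D4: violates R4
E4: violates R2
F4: legal
G4: violates R4
A4: legal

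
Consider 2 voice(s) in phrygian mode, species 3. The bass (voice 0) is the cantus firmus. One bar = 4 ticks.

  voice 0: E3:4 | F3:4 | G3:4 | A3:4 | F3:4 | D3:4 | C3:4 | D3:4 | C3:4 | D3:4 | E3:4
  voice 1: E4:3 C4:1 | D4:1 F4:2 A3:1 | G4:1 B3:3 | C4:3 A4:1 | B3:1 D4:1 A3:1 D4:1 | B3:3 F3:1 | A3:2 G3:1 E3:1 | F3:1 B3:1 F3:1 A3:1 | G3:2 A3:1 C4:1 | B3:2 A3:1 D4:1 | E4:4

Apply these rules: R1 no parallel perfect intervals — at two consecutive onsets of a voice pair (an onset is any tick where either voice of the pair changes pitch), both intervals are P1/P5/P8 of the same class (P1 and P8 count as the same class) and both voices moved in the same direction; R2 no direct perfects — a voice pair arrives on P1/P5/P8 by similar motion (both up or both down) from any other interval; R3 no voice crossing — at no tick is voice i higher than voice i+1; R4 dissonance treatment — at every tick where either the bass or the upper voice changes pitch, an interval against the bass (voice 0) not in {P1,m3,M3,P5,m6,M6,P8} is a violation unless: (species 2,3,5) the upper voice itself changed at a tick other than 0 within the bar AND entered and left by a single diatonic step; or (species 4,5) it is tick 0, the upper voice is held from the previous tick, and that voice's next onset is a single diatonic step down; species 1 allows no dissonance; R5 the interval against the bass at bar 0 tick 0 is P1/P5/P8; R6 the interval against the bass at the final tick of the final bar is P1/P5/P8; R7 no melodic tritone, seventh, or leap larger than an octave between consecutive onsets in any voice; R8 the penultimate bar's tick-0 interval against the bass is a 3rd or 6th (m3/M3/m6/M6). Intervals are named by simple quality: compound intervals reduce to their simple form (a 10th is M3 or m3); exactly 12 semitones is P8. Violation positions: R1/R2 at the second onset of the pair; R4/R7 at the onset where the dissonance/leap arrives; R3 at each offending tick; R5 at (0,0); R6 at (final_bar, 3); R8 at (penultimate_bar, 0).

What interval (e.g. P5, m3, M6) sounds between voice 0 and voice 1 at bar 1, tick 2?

P8

voice 0=F3 voice 1=F4 -> P8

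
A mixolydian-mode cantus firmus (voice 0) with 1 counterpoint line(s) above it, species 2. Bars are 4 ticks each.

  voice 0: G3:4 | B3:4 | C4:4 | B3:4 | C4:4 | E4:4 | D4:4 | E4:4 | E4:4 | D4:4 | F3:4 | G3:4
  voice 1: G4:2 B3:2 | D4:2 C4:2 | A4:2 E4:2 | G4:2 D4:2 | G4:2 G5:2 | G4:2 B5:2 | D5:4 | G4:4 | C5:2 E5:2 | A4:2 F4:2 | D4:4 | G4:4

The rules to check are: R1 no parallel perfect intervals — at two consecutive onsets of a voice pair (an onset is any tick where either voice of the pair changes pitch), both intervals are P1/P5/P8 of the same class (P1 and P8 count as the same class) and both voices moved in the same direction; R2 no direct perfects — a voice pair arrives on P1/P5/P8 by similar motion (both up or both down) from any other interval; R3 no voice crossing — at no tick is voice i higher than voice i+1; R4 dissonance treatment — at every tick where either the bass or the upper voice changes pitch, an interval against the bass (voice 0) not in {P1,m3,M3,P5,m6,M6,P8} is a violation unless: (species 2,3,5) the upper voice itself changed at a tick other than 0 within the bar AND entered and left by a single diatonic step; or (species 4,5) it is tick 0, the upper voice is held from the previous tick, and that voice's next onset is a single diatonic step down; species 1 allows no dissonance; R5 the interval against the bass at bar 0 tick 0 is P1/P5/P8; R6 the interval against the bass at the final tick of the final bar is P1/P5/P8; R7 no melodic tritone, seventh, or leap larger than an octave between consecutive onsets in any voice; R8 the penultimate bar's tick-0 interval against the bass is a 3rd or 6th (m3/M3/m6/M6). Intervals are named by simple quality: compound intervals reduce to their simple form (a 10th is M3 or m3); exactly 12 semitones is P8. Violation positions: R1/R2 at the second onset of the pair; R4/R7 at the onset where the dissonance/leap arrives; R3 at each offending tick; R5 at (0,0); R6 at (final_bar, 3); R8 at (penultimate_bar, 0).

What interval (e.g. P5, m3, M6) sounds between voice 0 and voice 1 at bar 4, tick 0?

voice 0=C4 voice 1=G4 -> P5

P5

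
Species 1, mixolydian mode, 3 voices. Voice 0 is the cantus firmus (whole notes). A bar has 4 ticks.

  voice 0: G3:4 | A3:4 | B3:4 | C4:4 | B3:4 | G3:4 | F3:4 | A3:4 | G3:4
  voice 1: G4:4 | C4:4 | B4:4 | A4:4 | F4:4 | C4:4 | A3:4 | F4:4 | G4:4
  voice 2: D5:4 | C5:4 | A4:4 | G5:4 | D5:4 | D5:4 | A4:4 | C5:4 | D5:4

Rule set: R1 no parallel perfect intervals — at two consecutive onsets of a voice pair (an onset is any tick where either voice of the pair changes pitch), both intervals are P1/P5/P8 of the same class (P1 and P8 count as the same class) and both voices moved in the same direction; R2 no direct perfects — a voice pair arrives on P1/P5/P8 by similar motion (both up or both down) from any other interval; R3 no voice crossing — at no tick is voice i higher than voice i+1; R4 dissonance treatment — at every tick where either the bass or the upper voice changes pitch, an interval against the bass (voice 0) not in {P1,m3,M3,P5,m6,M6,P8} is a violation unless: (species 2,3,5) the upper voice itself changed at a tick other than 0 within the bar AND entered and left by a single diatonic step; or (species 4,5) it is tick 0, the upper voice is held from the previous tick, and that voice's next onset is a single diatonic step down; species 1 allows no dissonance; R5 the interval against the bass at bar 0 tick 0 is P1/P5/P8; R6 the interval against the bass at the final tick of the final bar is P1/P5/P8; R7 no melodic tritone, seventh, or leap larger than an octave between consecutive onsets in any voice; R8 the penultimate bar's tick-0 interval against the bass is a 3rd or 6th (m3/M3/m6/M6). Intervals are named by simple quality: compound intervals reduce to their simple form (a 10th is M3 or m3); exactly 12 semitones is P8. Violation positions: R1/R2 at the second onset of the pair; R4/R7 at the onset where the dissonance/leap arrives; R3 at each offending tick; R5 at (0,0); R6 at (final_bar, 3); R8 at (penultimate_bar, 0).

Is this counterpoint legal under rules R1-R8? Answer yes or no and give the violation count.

bar 0: v0=G3 v1=G4 v2=D5 (P5)
bar 1: v0=A3 v1=C4 v2=C5 (m3)
bar 2: v0=B3 v1=B4 v2=A4 (m7)
bar 3: v0=C4 v1=A4 v2=G5 (P5)
bar 4: v0=B3 v1=F4 v2=D5 (m3)
bar 5: v0=G3 v1=C4 v2=D5 (P5)
bar 6: v0=F3 v1=A3 v2=A4 (M3)
bar 7: v0=A3 v1=F4 v2=C5 (m3)
bar 8: v0=G3 v1=G4 v2=D5 (P5)
  R2 @ bar1.0: G4/D5 P5 -> C4/C5 P8 similar
  R2 @ bar2.0: A3/C4 m3 -> B3/B4 P8 similar
  R3 @ bar2.0: B4 above A4
  R4 @ bar2.0: B3/A4 m7 untreated
  R7 @ bar2.0: C4->B4 leap 11st
  R3 @ bar2.1: B4 above A4
  R3 @ bar2.2: B4 above A4
  R3 @ bar2.3: B4 above A4
  R2 @ bar3.0: B3/A4 m7 -> C4/G5 P5 similar
  R7 @ bar3.0: A4->G5 leap 10st
  R4 @ bar4.0: B3/F4 TT untreated
  R4 @ bar5.0: G3/C4 P4 untreated
  R2 @ bar6.0: C4/D5 M2 -> A3/A4 P8 similar
  R2 @ bar7.0: A3/A4 P8 -> F4/C5 P5 similar
  R1 @ bar8.0: F4/C5 P5 -> G4/D5 P5 similar

No (15 violations)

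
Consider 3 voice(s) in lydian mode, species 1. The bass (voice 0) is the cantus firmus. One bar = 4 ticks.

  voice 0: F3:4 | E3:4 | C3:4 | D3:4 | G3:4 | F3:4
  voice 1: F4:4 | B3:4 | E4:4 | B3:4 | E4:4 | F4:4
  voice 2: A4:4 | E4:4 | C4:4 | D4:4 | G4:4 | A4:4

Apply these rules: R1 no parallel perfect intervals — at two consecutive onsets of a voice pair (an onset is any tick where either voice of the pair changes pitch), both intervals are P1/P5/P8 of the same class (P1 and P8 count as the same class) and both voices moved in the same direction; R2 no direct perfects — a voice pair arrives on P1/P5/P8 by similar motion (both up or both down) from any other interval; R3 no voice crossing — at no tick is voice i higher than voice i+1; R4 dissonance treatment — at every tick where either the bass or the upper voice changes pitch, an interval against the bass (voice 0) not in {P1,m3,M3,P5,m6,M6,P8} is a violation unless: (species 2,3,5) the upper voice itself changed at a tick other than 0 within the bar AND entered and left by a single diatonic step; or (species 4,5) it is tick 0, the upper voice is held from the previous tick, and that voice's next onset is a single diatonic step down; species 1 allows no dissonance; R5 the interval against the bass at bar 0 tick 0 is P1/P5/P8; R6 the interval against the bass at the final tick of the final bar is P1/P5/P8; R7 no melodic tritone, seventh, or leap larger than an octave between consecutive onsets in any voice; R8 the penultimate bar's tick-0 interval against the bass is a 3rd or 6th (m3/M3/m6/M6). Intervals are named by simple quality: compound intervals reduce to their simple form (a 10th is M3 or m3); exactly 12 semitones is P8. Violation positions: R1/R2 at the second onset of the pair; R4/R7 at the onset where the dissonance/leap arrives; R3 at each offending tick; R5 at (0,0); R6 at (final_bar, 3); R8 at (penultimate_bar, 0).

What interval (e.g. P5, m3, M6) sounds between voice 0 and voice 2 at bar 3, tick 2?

P8

voice 0=D3 voice 2=D4 -> P8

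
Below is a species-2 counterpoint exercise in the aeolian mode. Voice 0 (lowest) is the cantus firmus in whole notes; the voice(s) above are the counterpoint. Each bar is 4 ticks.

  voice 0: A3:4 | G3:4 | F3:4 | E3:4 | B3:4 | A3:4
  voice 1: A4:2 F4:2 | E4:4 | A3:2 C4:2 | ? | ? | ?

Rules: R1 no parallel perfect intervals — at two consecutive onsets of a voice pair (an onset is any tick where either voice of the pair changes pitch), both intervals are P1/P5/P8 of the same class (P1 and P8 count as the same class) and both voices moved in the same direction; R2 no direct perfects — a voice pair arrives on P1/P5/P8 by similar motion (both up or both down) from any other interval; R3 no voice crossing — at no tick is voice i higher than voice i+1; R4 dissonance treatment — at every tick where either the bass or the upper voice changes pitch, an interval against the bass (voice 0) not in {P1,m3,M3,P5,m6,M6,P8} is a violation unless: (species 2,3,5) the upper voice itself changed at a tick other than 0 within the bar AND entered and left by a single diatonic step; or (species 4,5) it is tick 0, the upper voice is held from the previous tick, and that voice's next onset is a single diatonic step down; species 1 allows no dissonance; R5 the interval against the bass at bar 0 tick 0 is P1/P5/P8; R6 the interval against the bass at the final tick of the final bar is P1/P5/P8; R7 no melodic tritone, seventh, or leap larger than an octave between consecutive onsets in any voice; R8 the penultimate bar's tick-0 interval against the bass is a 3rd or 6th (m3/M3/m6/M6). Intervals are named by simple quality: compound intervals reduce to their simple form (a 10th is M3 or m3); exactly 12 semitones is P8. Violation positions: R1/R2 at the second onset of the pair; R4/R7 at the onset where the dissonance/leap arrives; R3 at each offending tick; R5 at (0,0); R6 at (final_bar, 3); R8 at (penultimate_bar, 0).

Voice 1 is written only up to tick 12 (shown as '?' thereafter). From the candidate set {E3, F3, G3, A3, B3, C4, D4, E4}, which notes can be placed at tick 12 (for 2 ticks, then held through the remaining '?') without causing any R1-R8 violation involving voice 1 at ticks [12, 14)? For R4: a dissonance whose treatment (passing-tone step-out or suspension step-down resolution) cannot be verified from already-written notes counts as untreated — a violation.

E3: violates R2
F3: violates R4
G3: legal
A3: violates R4
B3: violates R1
C4: legal
D4: violates R4
E4: legal

{C4, E4, G3}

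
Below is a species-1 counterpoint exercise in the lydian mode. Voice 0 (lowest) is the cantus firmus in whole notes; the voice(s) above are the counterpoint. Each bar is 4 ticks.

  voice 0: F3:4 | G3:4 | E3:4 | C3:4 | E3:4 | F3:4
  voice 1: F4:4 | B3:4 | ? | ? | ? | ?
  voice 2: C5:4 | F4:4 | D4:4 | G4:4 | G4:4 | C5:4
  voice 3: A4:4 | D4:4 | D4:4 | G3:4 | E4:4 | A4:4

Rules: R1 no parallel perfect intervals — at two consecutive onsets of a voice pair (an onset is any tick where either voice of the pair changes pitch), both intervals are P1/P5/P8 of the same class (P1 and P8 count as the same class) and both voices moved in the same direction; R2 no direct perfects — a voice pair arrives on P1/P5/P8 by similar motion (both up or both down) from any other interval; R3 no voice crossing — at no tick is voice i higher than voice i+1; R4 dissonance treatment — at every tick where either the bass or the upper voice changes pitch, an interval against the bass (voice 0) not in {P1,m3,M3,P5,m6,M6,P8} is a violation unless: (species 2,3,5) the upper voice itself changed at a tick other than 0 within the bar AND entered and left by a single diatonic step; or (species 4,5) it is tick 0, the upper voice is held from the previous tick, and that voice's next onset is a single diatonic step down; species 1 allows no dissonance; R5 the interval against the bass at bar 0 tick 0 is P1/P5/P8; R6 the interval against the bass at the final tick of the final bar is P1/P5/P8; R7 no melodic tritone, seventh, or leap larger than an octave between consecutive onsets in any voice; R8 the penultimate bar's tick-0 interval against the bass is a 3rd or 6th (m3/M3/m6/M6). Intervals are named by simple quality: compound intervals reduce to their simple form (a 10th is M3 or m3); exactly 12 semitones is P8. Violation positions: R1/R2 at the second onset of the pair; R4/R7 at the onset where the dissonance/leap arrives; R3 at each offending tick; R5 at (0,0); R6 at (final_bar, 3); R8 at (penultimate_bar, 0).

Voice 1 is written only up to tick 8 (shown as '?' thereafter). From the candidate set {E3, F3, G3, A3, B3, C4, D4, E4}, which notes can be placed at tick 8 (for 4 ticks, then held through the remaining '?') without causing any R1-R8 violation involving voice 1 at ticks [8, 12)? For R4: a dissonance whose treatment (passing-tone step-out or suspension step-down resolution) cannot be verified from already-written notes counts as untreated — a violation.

E3: violates R2
F3: violates R4,R7
G3: violates R2
A3: violates R4
B3: legal
C4: legal
D4: violates R4
E4: violates R3

{B3, C4}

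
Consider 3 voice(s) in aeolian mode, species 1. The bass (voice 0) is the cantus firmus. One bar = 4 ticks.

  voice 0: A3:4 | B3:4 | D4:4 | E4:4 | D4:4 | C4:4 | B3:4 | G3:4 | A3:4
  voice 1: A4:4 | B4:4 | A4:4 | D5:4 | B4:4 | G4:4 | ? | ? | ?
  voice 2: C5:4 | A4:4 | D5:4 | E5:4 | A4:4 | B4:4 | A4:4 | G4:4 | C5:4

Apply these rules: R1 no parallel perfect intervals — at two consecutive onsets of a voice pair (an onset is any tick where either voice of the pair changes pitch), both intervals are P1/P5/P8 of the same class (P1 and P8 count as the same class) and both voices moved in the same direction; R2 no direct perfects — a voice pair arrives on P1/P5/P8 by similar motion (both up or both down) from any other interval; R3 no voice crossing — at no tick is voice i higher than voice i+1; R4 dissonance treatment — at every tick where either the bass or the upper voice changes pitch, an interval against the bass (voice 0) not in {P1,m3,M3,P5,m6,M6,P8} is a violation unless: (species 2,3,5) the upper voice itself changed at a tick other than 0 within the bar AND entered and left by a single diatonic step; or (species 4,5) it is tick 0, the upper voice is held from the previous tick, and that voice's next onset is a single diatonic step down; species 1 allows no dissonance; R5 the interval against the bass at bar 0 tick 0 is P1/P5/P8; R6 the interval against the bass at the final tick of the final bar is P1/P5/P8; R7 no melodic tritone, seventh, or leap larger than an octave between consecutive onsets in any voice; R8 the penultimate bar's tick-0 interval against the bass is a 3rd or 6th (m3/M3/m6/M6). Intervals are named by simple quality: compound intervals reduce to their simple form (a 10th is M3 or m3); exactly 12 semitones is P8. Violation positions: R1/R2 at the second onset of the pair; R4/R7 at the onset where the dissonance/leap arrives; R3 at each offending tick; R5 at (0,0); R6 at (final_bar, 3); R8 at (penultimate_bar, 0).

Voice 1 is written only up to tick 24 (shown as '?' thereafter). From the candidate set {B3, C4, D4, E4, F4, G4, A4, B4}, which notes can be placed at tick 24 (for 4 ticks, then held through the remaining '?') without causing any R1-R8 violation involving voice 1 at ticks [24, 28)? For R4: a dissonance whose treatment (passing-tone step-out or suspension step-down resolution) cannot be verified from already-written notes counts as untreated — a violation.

B3: violates R2
C4: violates R4
D4: violates R2
E4: violates R4
F4: violates R4
G4: legal
A4: violates R4
B4: violates R3

{G4}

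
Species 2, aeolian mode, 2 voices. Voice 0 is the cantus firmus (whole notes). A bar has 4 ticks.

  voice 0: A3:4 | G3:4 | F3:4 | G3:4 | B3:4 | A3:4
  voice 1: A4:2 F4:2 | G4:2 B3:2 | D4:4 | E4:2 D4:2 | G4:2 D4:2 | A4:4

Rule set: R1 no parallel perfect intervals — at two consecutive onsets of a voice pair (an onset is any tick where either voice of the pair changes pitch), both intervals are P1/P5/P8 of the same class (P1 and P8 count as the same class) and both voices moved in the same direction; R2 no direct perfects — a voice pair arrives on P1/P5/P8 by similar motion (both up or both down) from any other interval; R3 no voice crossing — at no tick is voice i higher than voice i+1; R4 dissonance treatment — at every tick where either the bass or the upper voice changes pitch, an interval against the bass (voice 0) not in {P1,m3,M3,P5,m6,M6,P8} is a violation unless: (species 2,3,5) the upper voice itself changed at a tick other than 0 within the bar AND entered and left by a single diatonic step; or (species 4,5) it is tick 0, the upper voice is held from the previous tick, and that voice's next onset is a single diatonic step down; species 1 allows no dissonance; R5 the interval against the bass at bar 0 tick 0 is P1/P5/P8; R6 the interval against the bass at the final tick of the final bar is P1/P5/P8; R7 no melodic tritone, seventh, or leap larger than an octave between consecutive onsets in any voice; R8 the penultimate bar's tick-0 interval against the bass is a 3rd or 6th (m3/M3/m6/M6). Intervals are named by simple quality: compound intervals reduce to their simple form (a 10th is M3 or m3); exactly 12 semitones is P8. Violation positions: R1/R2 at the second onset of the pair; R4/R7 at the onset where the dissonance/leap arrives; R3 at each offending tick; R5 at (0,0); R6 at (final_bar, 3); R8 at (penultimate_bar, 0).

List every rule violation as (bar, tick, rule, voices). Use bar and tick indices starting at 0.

No violations across 6 bars (A3..A3 vs A4..A4).

bar 0: v0=A3 v1=A4 downbeat P8
bar 1: v0=G3 v1=G4 downbeat P8
bar 2: v0=F3 v1=D4 downbeat M6
bar 3: v0=G3 v1=E4 downbeat M6
bar 4: v0=B3 v1=G4 downbeat m6
bar 5: v0=A3 v1=A4 downbeat P8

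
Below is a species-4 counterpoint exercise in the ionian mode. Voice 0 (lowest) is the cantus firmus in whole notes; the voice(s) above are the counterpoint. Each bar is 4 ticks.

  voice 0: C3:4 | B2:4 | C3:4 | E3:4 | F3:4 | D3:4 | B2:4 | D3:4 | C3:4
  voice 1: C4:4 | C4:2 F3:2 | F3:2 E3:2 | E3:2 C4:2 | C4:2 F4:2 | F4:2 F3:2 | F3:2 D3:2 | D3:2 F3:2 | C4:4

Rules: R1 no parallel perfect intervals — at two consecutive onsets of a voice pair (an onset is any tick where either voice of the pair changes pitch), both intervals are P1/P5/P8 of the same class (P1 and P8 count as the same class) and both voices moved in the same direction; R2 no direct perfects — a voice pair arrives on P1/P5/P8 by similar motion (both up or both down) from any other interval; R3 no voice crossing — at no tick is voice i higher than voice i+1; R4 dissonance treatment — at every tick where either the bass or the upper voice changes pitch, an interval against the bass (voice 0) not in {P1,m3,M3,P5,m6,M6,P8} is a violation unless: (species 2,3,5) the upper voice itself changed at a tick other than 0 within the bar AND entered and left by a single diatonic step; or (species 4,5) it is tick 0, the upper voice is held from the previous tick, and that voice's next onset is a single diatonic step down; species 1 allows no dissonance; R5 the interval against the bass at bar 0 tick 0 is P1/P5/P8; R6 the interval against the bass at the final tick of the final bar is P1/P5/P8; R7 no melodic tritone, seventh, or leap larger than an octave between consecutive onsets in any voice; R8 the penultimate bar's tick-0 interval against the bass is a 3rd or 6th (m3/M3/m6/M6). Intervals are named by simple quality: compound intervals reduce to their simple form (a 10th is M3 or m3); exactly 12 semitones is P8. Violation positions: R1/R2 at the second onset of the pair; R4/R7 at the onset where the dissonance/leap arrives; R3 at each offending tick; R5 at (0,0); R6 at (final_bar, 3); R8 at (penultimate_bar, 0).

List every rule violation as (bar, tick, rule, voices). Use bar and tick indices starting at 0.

(1, 0, R4, (0, 1))
(1, 2, R4, (0, 1))
(6, 0, R4, (0, 1))
(7, 0, R8, (0, 1))

bar 0: v0=C3 v1=C4 downbeat P8
bar 1: v0=B2 v1=C4 downbeat m2
bar 2: v0=C3 v1=F3 downbeat P4
bar 3: v0=E3 v1=E3 downbeat P1
bar 4: v0=F3 v1=C4 downbeat P5
bar 5: v0=D3 v1=F4 downbeat m3
bar 6: v0=B2 v1=F3 downbeat TT
bar 7: v0=D3 v1=D3 downbeat P1
bar 8: v0=C3 v1=C4 downbeat P8
  -> R4 @ bar 1 tick 0 v(0, 1): B2/C4 m2 untreated
  -> R4 @ bar 1 tick 2 v(0, 1): B2/F3 TT untreated
  -> R4 @ bar 6 tick 0 v(0, 1): B2/F3 TT untreated
  -> R8 @ bar 7 tick 0 v(0, 1): penult P1 not 3rd/6th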